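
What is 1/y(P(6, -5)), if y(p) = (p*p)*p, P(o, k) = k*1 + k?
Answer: -1/1000 ≈ -0.0010000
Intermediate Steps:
P(o, k) = 2*k (P(o, k) = k + k = 2*k)
y(p) = p³ (y(p) = p²*p = p³)
1/y(P(6, -5)) = 1/((2*(-5))³) = 1/((-10)³) = 1/(-1000) = -1/1000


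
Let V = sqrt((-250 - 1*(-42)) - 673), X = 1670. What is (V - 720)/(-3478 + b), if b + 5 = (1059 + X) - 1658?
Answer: 20/67 - I*sqrt(881)/2412 ≈ 0.29851 - 0.012306*I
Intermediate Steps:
V = I*sqrt(881) (V = sqrt((-250 + 42) - 673) = sqrt(-208 - 673) = sqrt(-881) = I*sqrt(881) ≈ 29.682*I)
b = 1066 (b = -5 + ((1059 + 1670) - 1658) = -5 + (2729 - 1658) = -5 + 1071 = 1066)
(V - 720)/(-3478 + b) = (I*sqrt(881) - 720)/(-3478 + 1066) = (-720 + I*sqrt(881))/(-2412) = (-720 + I*sqrt(881))*(-1/2412) = 20/67 - I*sqrt(881)/2412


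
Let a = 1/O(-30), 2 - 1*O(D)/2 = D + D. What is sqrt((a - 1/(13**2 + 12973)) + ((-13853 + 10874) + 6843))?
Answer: sqrt(641334095319665)/407402 ≈ 62.161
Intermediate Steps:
O(D) = 4 - 4*D (O(D) = 4 - 2*(D + D) = 4 - 4*D)
a = 1/124 (a = 1/(4 - 4*(-30)) = 1/(4 + 120) = 1/124 ≈ 0.0080645)
sqrt((a - 1/(13**2 + 12973)) + ((-13853 + 10874) + 6843)) = sqrt((1/124 - 1/(13**2 + 12973)) + ((-13853 + 10874) + 6843)) = sqrt((1/124 - 1/(169 + 12973)) + (-2979 + 6843)) = sqrt((1/124 - 1/13142) + 3864) = sqrt(6509/814804 + 3864) = sqrt(3148409165/814804) = sqrt(641334095319665)/407402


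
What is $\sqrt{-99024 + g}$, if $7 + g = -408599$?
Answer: $i \sqrt{507630} \approx 712.48 i$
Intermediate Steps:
$g = -408606$ ($g = -7 - 408599 = -408606$)
$\sqrt{-99024 + g} = \sqrt{-99024 - 408606} = \sqrt{-507630} = i \sqrt{507630}$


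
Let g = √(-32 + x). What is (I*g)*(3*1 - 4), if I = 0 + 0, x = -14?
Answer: 0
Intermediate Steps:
I = 0
g = I*√46 (g = √(-32 - 14) = √(-46) = I*√46 ≈ 6.7823*I)
(I*g)*(3*1 - 4) = (0*(I*√46))*(3*1 - 4) = 0*(3 - 4) = 0*(-1) = 0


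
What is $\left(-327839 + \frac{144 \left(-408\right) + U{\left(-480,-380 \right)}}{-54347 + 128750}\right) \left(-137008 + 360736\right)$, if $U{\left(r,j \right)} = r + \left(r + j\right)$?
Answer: $- \frac{1819077570226384}{24801} \approx -7.3347 \cdot 10^{10}$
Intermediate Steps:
$U{\left(r,j \right)} = j + 2 r$ ($U{\left(r,j \right)} = r + \left(j + r\right) = j + 2 r$)
$\left(-327839 + \frac{144 \left(-408\right) + U{\left(-480,-380 \right)}}{-54347 + 128750}\right) \left(-137008 + 360736\right) = \left(-327839 + \frac{144 \left(-408\right) + \left(-380 + 2 \left(-480\right)\right)}{-54347 + 128750}\right) \left(-137008 + 360736\right) = \left(-327839 + \frac{-58752 - 1340}{74403}\right) 223728 = \left(-327839 + \left(-58752 - 1340\right) \frac{1}{74403}\right) 223728 = \left(-327839 - \frac{60092}{74403}\right) 223728 = \left(- \frac{24392265209}{74403}\right) 223728 = - \frac{1819077570226384}{24801}$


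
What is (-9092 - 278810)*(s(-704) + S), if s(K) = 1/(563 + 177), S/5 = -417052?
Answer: 222129693928449/370 ≈ 6.0035e+11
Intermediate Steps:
S = -2085260 (S = 5*(-417052) = -2085260)
s(K) = 1/740
(-9092 - 278810)*(s(-704) + S) = (-9092 - 278810)*(1/740 - 2085260) = -287902*(-1543092399/740) = 222129693928449/370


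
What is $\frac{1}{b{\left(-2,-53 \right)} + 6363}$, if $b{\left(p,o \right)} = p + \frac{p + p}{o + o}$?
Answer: $\frac{53}{337135} \approx 0.00015721$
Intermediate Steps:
$b{\left(p,o \right)} = p + \frac{p}{o}$ ($b{\left(p,o \right)} = p + \frac{2 p}{2 o} = p + 2 p \frac{1}{2 o} = p + \frac{p}{o}$)
$\frac{1}{b{\left(-2,-53 \right)} + 6363} = \frac{1}{\left(-2 - \frac{2}{-53}\right) + 6363} = \frac{1}{\left(-2 - - \frac{2}{53}\right) + 6363} = \frac{1}{\left(-2 + \frac{2}{53}\right) + 6363} = \frac{1}{- \frac{104}{53} + 6363} = \frac{1}{\frac{337135}{53}} = \frac{53}{337135}$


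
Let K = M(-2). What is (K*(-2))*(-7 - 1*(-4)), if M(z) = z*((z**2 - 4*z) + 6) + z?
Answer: -228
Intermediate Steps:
M(z) = z + z*(6 + z**2 - 4*z) (M(z) = z*(6 + z**2 - 4*z) + z = z + z*(6 + z**2 - 4*z))
K = -38 (K = -2*(7 + (-2)**2 - 4*(-2)) = -2*(7 + 4 + 8) = -2*19 = -38)
(K*(-2))*(-7 - 1*(-4)) = (-38*(-2))*(-7 - 1*(-4)) = 76*(-7 + 4) = 76*(-3) = -228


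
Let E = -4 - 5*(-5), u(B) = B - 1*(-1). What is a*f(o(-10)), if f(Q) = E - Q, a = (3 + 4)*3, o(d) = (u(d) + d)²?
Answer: -7140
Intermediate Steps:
u(B) = 1 + B (u(B) = B + 1 = 1 + B)
E = 21 (E = -4 + 25 = 21)
o(d) = (1 + 2*d)² (o(d) = ((1 + d) + d)² = (1 + 2*d)²)
a = 21 (a = 7*3 = 21)
f(Q) = 21 - Q
a*f(o(-10)) = 21*(21 - (1 + 2*(-10))²) = 21*(21 - (1 - 20)²) = 21*(21 - 1*(-19)²) = 21*(21 - 1*361) = 21*(21 - 361) = 21*(-340) = -7140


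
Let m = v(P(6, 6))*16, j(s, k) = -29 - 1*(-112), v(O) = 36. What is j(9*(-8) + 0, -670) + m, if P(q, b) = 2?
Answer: 659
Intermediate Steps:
j(s, k) = 83 (j(s, k) = -29 + 112 = 83)
m = 576 (m = 36*16 = 576)
j(9*(-8) + 0, -670) + m = 83 + 576 = 659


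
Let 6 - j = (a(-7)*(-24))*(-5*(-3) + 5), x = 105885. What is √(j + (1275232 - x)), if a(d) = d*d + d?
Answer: √1189513 ≈ 1090.6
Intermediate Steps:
a(d) = d + d² (a(d) = d² + d = d + d²)
j = 20166 (j = 6 - -7*(1 - 7)*(-24)*(-5*(-3) + 5) = 6 - -7*(-6)*(-24)*(15 + 5) = 6 - 42*(-24)*20 = 6 - (-1008)*20 = 6 - 1*(-20160) = 6 + 20160 = 20166)
√(j + (1275232 - x)) = √(20166 + (1275232 - 1*105885)) = √(20166 + (1275232 - 105885)) = √(20166 + 1169347) = √1189513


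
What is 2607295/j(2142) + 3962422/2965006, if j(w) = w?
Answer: 3869566413347/3175521426 ≈ 1218.6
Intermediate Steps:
2607295/j(2142) + 3962422/2965006 = 2607295/2142 + 3962422/2965006 = 2607295*(1/2142) + 3962422*(1/2965006) = 2607295/2142 + 1981211/1482503 = 3869566413347/3175521426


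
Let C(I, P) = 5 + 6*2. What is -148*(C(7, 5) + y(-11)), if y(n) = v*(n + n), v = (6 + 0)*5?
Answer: 95164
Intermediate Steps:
v = 30 (v = 6*5 = 30)
C(I, P) = 17 (C(I, P) = 5 + 12 = 17)
y(n) = 60*n (y(n) = 30*(n + n) = 30*(2*n) = 60*n)
-148*(C(7, 5) + y(-11)) = -148*(17 + 60*(-11)) = -148*(17 - 660) = -148*(-643) = 95164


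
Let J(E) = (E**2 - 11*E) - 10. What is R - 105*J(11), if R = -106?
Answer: 944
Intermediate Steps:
J(E) = -10 + E**2 - 11*E
R - 105*J(11) = -106 - 105*(-10 + 11**2 - 11*11) = -106 - 105*(-10 + 121 - 121) = -106 - 105*(-10) = -106 + 1050 = 944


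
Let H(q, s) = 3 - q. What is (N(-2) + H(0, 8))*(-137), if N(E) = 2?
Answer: -685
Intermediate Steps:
(N(-2) + H(0, 8))*(-137) = (2 + (3 - 1*0))*(-137) = (2 + (3 + 0))*(-137) = (2 + 3)*(-137) = 5*(-137) = -685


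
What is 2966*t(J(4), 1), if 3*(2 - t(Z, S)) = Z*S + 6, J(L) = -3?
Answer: 2966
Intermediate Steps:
t(Z, S) = -S*Z/3 (t(Z, S) = 2 - (Z*S + 6)/3 = 2 - (S*Z + 6)/3 = 2 - (6 + S*Z)/3 = 2 + (-2 - S*Z/3) = -S*Z/3)
2966*t(J(4), 1) = 2966*(-⅓*1*(-3)) = 2966*1 = 2966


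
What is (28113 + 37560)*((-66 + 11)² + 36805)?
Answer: 2615755590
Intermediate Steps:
(28113 + 37560)*((-66 + 11)² + 36805) = 65673*((-55)² + 36805) = 65673*(3025 + 36805) = 65673*39830 = 2615755590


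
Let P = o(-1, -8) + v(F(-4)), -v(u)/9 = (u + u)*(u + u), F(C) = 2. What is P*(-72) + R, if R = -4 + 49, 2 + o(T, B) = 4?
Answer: 10269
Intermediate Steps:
o(T, B) = 2 (o(T, B) = -2 + 4 = 2)
R = 45
v(u) = -36*u² (v(u) = -9*(u + u)*(u + u) = -9*2*u*2*u = -36*u²)
P = -142 (P = 2 - 36*2² = 2 - 36*4 = 2 - 144 = -142)
P*(-72) + R = -142*(-72) + 45 = 10224 + 45 = 10269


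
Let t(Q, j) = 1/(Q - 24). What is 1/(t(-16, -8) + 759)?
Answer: 40/30359 ≈ 0.0013176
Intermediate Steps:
t(Q, j) = 1/(-24 + Q)
1/(t(-16, -8) + 759) = 1/(1/(-24 - 16) + 759) = 1/(1/(-40) + 759) = 1/(-1/40 + 759) = 1/(30359/40) = 40/30359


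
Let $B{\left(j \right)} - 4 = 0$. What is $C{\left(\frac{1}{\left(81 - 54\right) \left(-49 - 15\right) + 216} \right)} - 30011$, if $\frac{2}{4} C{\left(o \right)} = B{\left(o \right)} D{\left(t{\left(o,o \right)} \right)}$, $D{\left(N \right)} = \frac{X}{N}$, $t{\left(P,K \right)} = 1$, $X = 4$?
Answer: $-29979$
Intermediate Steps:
$B{\left(j \right)} = 4$ ($B{\left(j \right)} = 4 + 0 = 4$)
$D{\left(N \right)} = \frac{4}{N}$
$C{\left(o \right)} = 32$ ($C{\left(o \right)} = 2 \cdot 4 \cdot \frac{4}{1} = 2 \cdot 4 \cdot 4 \cdot 1 = 2 \cdot 4 \cdot 4 = 2 \cdot 16 = 32$)
$C{\left(\frac{1}{\left(81 - 54\right) \left(-49 - 15\right) + 216} \right)} - 30011 = 32 - 30011 = -29979$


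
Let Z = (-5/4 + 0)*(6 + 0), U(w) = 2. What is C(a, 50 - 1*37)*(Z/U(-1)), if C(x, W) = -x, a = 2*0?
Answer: 0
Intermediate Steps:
a = 0
Z = -15/2 (Z = (-5*1/4 + 0)*6 = (-5/4 + 0)*6 = -5/4*6 = -15/2 ≈ -7.5000)
C(a, 50 - 1*37)*(Z/U(-1)) = (-1*0)*(-15/2/2) = 0*(-15/2*1/2) = 0*(-15/4) = 0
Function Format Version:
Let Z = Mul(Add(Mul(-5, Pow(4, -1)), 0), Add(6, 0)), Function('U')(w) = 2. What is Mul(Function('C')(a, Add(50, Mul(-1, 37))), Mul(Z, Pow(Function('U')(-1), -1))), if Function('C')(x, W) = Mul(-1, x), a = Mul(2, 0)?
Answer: 0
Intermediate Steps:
a = 0
Z = Rational(-15, 2) (Z = Mul(Add(Mul(-5, Rational(1, 4)), 0), 6) = Mul(Add(Rational(-5, 4), 0), 6) = Mul(Rational(-5, 4), 6) = Rational(-15, 2) ≈ -7.5000)
Mul(Function('C')(a, Add(50, Mul(-1, 37))), Mul(Z, Pow(Function('U')(-1), -1))) = Mul(Mul(-1, 0), Mul(Rational(-15, 2), Pow(2, -1))) = Mul(0, Mul(Rational(-15, 2), Rational(1, 2))) = Mul(0, Rational(-15, 4)) = 0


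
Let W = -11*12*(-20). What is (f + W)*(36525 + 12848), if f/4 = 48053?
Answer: 9620427796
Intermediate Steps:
f = 192212 (f = 4*48053 = 192212)
W = 2640 (W = -132*(-20) = 2640)
(f + W)*(36525 + 12848) = (192212 + 2640)*(36525 + 12848) = 194852*49373 = 9620427796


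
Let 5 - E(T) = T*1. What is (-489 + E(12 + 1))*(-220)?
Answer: 109340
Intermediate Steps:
E(T) = 5 - T
(-489 + E(12 + 1))*(-220) = (-489 + (5 - (12 + 1)))*(-220) = (-489 + (5 - 1*13))*(-220) = (-489 + (5 - 13))*(-220) = (-489 - 8)*(-220) = -497*(-220) = 109340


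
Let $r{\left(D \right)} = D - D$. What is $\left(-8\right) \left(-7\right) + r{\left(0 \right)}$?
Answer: $56$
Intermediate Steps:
$r{\left(D \right)} = 0$
$\left(-8\right) \left(-7\right) + r{\left(0 \right)} = \left(-8\right) \left(-7\right) + 0 = 56 + 0 = 56$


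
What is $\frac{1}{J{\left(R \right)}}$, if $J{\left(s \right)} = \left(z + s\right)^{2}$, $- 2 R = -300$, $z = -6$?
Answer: $\frac{1}{20736} \approx 4.8225 \cdot 10^{-5}$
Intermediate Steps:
$R = 150$ ($R = \left(- \frac{1}{2}\right) \left(-300\right) = 150$)
$J{\left(s \right)} = \left(-6 + s\right)^{2}$
$\frac{1}{J{\left(R \right)}} = \frac{1}{\left(-6 + 150\right)^{2}} = \frac{1}{144^{2}} = \frac{1}{20736}$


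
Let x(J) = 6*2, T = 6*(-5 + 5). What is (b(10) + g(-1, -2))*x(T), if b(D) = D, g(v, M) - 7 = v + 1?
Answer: 204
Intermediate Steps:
g(v, M) = 8 + v (g(v, M) = 7 + (v + 1) = 7 + (1 + v) = 8 + v)
T = 0 (T = 6*0 = 0)
x(J) = 12
(b(10) + g(-1, -2))*x(T) = (10 + (8 - 1))*12 = (10 + 7)*12 = 17*12 = 204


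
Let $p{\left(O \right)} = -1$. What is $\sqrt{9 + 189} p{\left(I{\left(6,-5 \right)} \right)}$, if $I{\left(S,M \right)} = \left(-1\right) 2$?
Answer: $- 3 \sqrt{22} \approx -14.071$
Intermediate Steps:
$I{\left(S,M \right)} = -2$
$\sqrt{9 + 189} p{\left(I{\left(6,-5 \right)} \right)} = \sqrt{9 + 189} \left(-1\right) = \sqrt{198} \left(-1\right) = 3 \sqrt{22} \left(-1\right) = - 3 \sqrt{22}$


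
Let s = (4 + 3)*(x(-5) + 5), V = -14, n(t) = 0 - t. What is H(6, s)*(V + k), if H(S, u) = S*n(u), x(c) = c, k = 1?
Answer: 0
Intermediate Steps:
n(t) = -t
s = 0 (s = (4 + 3)*(-5 + 5) = 7*0 = 0)
H(S, u) = -S*u (H(S, u) = S*(-u) = -S*u)
H(6, s)*(V + k) = (-1*6*0)*(-14 + 1) = 0*(-13) = 0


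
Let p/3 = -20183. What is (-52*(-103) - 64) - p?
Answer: 65841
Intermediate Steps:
p = -60549 (p = 3*(-20183) = -60549)
(-52*(-103) - 64) - p = (-52*(-103) - 64) - 1*(-60549) = (5356 - 64) + 60549 = 5292 + 60549 = 65841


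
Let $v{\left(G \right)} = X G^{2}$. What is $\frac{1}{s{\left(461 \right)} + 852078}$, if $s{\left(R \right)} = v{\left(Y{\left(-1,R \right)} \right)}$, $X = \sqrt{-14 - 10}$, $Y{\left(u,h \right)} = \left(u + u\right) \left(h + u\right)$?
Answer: $\frac{142013}{2986577993014} - \frac{423200 i \sqrt{6}}{4479866989521} \approx 4.755 \cdot 10^{-8} - 2.314 \cdot 10^{-7} i$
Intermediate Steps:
$Y{\left(u,h \right)} = 2 u \left(h + u\right)$
$X = 2 i \sqrt{6}$ ($X = \sqrt{-24} = 2 i \sqrt{6} \approx 4.899 i$)
$v{\left(G \right)} = 2 i \sqrt{6} G^{2}$
$s{\left(R \right)} = 2 i \sqrt{6} \left(2 - 2 R\right)^{2}$ ($s{\left(R \right)} = 2 i \sqrt{6} \left(2 \left(-1\right) \left(R - 1\right)\right)^{2} = 2 i \sqrt{6} \left(2 \left(-1\right) \left(-1 + R\right)\right)^{2} = 2 i \sqrt{6} \left(2 - 2 R\right)^{2}$)
$\frac{1}{s{\left(461 \right)} + 852078} = \frac{1}{8 i \sqrt{6} \left(-1 + 461\right)^{2} + 852078} = \frac{1}{8 i \sqrt{6} \cdot 460^{2} + 852078} = \frac{1}{8 i \sqrt{6} \cdot 211600 + 852078} = \frac{1}{1692800 i \sqrt{6} + 852078} = \frac{1}{852078 + 1692800 i \sqrt{6}}$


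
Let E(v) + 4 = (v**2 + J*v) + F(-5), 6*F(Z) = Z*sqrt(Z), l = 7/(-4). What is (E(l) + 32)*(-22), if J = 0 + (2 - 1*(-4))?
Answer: -3619/8 + 55*I*sqrt(5)/3 ≈ -452.38 + 40.995*I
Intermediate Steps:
l = -7/4 (l = 7*(-1/4) = -7/4 ≈ -1.7500)
F(Z) = Z**(3/2)/6 (F(Z) = (Z*sqrt(Z))/6 = Z**(3/2)/6)
J = 6 (J = 0 + (2 + 4) = 0 + 6 = 6)
E(v) = -4 + v**2 + 6*v - 5*I*sqrt(5)/6 (E(v) = -4 + ((v**2 + 6*v) + (-5)**(3/2)/6) = -4 + ((v**2 + 6*v) + (-5*I*sqrt(5))/6) = -4 + ((v**2 + 6*v) - 5*I*sqrt(5)/6) = -4 + (v**2 + 6*v - 5*I*sqrt(5)/6) = -4 + v**2 + 6*v - 5*I*sqrt(5)/6)
(E(l) + 32)*(-22) = ((-4 + (-7/4)**2 + 6*(-7/4) - 5*I*sqrt(5)/6) + 32)*(-22) = ((-4 + 49/16 - 21/2 - 5*I*sqrt(5)/6) + 32)*(-22) = ((-183/16 - 5*I*sqrt(5)/6) + 32)*(-22) = (329/16 - 5*I*sqrt(5)/6)*(-22) = -3619/8 + 55*I*sqrt(5)/3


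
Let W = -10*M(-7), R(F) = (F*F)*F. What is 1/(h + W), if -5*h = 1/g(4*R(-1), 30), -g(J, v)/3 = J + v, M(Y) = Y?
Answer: 390/27301 ≈ 0.014285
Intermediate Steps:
R(F) = F**3 (R(F) = F**2*F = F**3)
g(J, v) = -3*J - 3*v (g(J, v) = -3*(J + v) = -3*J - 3*v)
W = 70 (W = -10*(-7) = 70)
h = 1/390 (h = -1/(5*(-12*(-1)**3 - 3*30)) = -1/(5*(-12*(-1) - 90)) = -1/(5*(-3*(-4) - 90)) = -1/(5*(12 - 90)) = -1/5/(-78) = -1/5*(-1/78) = 1/390 ≈ 0.0025641)
1/(h + W) = 1/(1/390 + 70) = 1/(27301/390) = 390/27301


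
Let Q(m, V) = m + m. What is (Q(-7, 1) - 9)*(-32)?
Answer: 736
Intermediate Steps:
Q(m, V) = 2*m
(Q(-7, 1) - 9)*(-32) = (2*(-7) - 9)*(-32) = (-14 - 9)*(-32) = -23*(-32) = 736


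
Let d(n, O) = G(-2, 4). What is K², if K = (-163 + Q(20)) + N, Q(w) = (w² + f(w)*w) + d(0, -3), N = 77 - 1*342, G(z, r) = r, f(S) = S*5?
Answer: 3904576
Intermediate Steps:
f(S) = 5*S
d(n, O) = 4
N = -265 (N = 77 - 342 = -265)
Q(w) = 4 + 6*w² (Q(w) = (w² + (5*w)*w) + 4 = (w² + 5*w²) + 4 = 6*w² + 4 = 4 + 6*w²)
K = 1976 (K = (-163 + (4 + 6*20²)) - 265 = (-163 + (4 + 6*400)) - 265 = (-163 + (4 + 2400)) - 265 = (-163 + 2404) - 265 = 2241 - 265 = 1976)
K² = 1976² = 3904576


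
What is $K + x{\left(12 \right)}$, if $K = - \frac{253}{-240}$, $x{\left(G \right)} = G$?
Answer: $\frac{3133}{240} \approx 13.054$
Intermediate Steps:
$K = \frac{253}{240}$ ($K = \left(-253\right) \left(- \frac{1}{240}\right) = \frac{253}{240} \approx 1.0542$)
$K + x{\left(12 \right)} = \frac{253}{240} + 12 = \frac{3133}{240}$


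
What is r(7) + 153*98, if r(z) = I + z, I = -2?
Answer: 14999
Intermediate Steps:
r(z) = -2 + z
r(7) + 153*98 = (-2 + 7) + 153*98 = 5 + 14994 = 14999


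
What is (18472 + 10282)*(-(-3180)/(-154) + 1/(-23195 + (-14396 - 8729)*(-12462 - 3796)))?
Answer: -1562517081573022/2631601385 ≈ -5.9375e+5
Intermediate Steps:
(18472 + 10282)*(-(-3180)/(-154) + 1/(-23195 + (-14396 - 8729)*(-12462 - 3796))) = 28754*(-(-3180)*(-1)/154 + 1/(-23195 - 23125*(-16258))) = 28754*(-15*106/77 + 1/(-23195 + 375966250)) = 28754*(-1590/77 + 1/375943055) = 28754*(-597749457373/28947615235) = -1562517081573022/2631601385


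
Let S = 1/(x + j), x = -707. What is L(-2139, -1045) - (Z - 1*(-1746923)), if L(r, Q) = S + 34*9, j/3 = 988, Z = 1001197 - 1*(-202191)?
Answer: -6658161284/2257 ≈ -2.9500e+6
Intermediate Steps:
Z = 1203388 (Z = 1001197 + 202191 = 1203388)
j = 2964 (j = 3*988 = 2964)
S = 1/2257 (S = 1/(-707 + 2964) = 1/2257 ≈ 0.00044307)
L(r, Q) = 690643/2257 (L(r, Q) = 1/2257 + 34*9 = 1/2257 + 306 = 690643/2257)
L(-2139, -1045) - (Z - 1*(-1746923)) = 690643/2257 - (1203388 - 1*(-1746923)) = 690643/2257 - (1203388 + 1746923) = 690643/2257 - 1*2950311 = 690643/2257 - 2950311 = -6658161284/2257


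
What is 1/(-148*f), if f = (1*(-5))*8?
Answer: 1/5920 ≈ 0.00016892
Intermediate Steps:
f = -40 (f = -5*8 = -40)
1/(-148*f) = 1/(-148*(-40)) = 1/5920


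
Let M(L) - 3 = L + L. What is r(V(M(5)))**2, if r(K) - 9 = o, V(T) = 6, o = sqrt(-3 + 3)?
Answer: 81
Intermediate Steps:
o = 0 (o = sqrt(0) = 0)
M(L) = 3 + 2*L (M(L) = 3 + (L + L) = 3 + 2*L)
r(K) = 9 (r(K) = 9 + 0 = 9)
r(V(M(5)))**2 = 9**2 = 81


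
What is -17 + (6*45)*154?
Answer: 41563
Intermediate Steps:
-17 + (6*45)*154 = -17 + 270*154 = -17 + 41580 = 41563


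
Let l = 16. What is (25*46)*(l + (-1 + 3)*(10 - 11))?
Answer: 16100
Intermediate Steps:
(25*46)*(l + (-1 + 3)*(10 - 11)) = (25*46)*(16 + (-1 + 3)*(10 - 11)) = 1150*(16 + 2*(-1)) = 1150*(16 - 2) = 1150*14 = 16100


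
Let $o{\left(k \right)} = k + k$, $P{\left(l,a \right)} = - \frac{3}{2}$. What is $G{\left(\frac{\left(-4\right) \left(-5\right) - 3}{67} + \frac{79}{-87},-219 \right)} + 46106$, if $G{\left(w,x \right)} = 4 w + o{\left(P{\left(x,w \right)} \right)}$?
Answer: $\frac{268719131}{5829} \approx 46100.0$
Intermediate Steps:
$P{\left(l,a \right)} = - \frac{3}{2}$ ($P{\left(l,a \right)} = \left(-3\right) \frac{1}{2} = - \frac{3}{2}$)
$o{\left(k \right)} = 2 k$
$G{\left(w,x \right)} = -3 + 4 w$ ($G{\left(w,x \right)} = 4 w + 2 \left(- \frac{3}{2}\right) = 4 w - 3 = -3 + 4 w$)
$G{\left(\frac{\left(-4\right) \left(-5\right) - 3}{67} + \frac{79}{-87},-219 \right)} + 46106 = \left(-3 + 4 \left(\frac{\left(-4\right) \left(-5\right) - 3}{67} + \frac{79}{-87}\right)\right) + 46106 = \left(-3 + 4 \left(\left(20 - 3\right) \frac{1}{67} + 79 \left(- \frac{1}{87}\right)\right)\right) + 46106 = \left(-3 + 4 \left(17 \cdot \frac{1}{67} - \frac{79}{87}\right)\right) + 46106 = \left(-3 + 4 \left(\frac{17}{67} - \frac{79}{87}\right)\right) + 46106 = \left(-3 + 4 \left(- \frac{3814}{5829}\right)\right) + 46106 = \left(-3 - \frac{15256}{5829}\right) + 46106 = - \frac{32743}{5829} + 46106 = \frac{268719131}{5829}$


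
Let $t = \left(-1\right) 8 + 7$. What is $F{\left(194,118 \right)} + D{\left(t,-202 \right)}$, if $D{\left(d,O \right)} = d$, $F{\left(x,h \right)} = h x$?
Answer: $22891$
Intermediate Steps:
$t = -1$ ($t = -8 + 7 = -1$)
$F{\left(194,118 \right)} + D{\left(t,-202 \right)} = 118 \cdot 194 - 1 = 22892 - 1 = 22891$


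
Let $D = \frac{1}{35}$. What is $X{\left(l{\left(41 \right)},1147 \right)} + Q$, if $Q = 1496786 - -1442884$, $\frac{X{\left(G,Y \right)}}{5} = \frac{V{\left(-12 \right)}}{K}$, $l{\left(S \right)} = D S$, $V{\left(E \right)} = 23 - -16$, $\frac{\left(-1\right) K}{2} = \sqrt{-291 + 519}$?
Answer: $2939670 - \frac{65 \sqrt{57}}{76} \approx 2.9397 \cdot 10^{6}$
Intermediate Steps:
$K = - 4 \sqrt{57}$ ($K = - 2 \sqrt{-291 + 519} = - 2 \sqrt{228} = - 2 \cdot 2 \sqrt{57} = - 4 \sqrt{57} \approx -30.199$)
$V{\left(E \right)} = 39$ ($V{\left(E \right)} = 23 + 16 = 39$)
$D = \frac{1}{35} \approx 0.028571$
$l{\left(S \right)} = \frac{S}{35}$
$X{\left(G,Y \right)} = - \frac{65 \sqrt{57}}{76}$ ($X{\left(G,Y \right)} = 5 \frac{39}{\left(-4\right) \sqrt{57}} = 5 \cdot 39 \left(- \frac{\sqrt{57}}{228}\right) = 5 \left(- \frac{13 \sqrt{57}}{76}\right) = - \frac{65 \sqrt{57}}{76}$)
$Q = 2939670$ ($Q = 1496786 + 1442884 = 2939670$)
$X{\left(l{\left(41 \right)},1147 \right)} + Q = - \frac{65 \sqrt{57}}{76} + 2939670 = 2939670 - \frac{65 \sqrt{57}}{76}$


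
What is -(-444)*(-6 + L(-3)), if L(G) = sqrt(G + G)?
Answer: -2664 + 444*I*sqrt(6) ≈ -2664.0 + 1087.6*I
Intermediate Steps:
L(G) = sqrt(2)*sqrt(G) (L(G) = sqrt(2*G) = sqrt(2)*sqrt(G))
-(-444)*(-6 + L(-3)) = -(-444)*(-6 + sqrt(2)*sqrt(-3)) = -(-444)*(-6 + sqrt(2)*(I*sqrt(3))) = -(-444)*(-6 + I*sqrt(6)) = -37*(72 - 12*I*sqrt(6)) = -2664 + 444*I*sqrt(6)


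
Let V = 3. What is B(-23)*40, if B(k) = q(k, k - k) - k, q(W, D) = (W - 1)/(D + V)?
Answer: 600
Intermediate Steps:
q(W, D) = (-1 + W)/(3 + D) (q(W, D) = (W - 1)/(D + 3) = (-1 + W)/(3 + D))
B(k) = -⅓ - 2*k/3 (B(k) = (-1 + k)/(3 + (k - k)) - k = (-1 + k)/(3 + 0) - k = (-1 + k)/3 - k = (-⅓ + k/3) - k = -⅓ - 2*k/3)
B(-23)*40 = (-⅓ - ⅔*(-23))*40 = (-⅓ + 46/3)*40 = 15*40 = 600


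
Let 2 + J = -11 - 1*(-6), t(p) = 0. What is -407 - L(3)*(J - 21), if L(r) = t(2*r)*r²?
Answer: -407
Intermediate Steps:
L(r) = 0 (L(r) = 0*r² = 0)
J = -7 (J = -2 + (-11 - 1*(-6)) = -2 + (-11 + 6) = -2 - 5 = -7)
-407 - L(3)*(J - 21) = -407 - 0*(-7 - 21) = -407 - 0*(-28) = -407 - 1*0 = -407 + 0 = -407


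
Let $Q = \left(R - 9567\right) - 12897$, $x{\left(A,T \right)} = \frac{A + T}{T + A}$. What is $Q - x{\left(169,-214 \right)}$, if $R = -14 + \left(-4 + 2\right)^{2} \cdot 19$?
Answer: $-22403$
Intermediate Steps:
$x{\left(A,T \right)} = 1$ ($x{\left(A,T \right)} = \frac{A + T}{A + T} = 1$)
$R = 62$ ($R = -14 + \left(-2\right)^{2} \cdot 19 = -14 + 4 \cdot 19 = -14 + 76 = 62$)
$Q = -22402$ ($Q = \left(62 - 9567\right) - 12897 = -9505 - 12897 = -22402$)
$Q - x{\left(169,-214 \right)} = -22402 - 1 = -22403$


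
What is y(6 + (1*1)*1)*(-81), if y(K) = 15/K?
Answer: -1215/7 ≈ -173.57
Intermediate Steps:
y(6 + (1*1)*1)*(-81) = (15/(6 + (1*1)*1))*(-81) = (15/(6 + 1*1))*(-81) = (15/(6 + 1))*(-81) = (15/7)*(-81) = -1215/7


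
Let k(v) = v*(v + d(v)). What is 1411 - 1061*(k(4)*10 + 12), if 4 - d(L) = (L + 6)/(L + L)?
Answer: -297791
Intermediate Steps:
d(L) = 4 - (6 + L)/(2*L) (d(L) = 4 - (L + 6)/(L + L) = 4 - (6 + L)/(2*L))
k(v) = v*(7/2 + v - 3/v) (k(v) = v*(v + (7/2 - 3/v)) = v*(7/2 + v - 3/v))
1411 - 1061*(k(4)*10 + 12) = 1411 - 1061*((-3 + 4**2 + (7/2)*4)*10 + 12) = 1411 - 1061*((-3 + 16 + 14)*10 + 12) = 1411 - 1061*(27*10 + 12) = 1411 - 1061*(270 + 12) = 1411 - 1061*282 = 1411 - 299202 = -297791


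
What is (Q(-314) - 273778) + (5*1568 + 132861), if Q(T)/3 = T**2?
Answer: 162711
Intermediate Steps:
Q(T) = 3*T**2
(Q(-314) - 273778) + (5*1568 + 132861) = (3*(-314)**2 - 273778) + (5*1568 + 132861) = (3*98596 - 273778) + (7840 + 132861) = (295788 - 273778) + 140701 = 22010 + 140701 = 162711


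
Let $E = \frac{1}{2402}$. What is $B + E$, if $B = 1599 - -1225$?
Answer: $\frac{6783249}{2402} \approx 2824.0$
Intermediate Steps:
$B = 2824$ ($B = 1599 + 1225 = 2824$)
$E = \frac{1}{2402} \approx 0.00041632$
$B + E = 2824 + \frac{1}{2402} = \frac{6783249}{2402}$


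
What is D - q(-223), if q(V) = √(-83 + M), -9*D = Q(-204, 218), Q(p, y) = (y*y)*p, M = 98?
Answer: 3231632/3 - √15 ≈ 1.0772e+6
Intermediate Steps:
Q(p, y) = p*y² (Q(p, y) = y²*p = p*y²)
D = 3231632/3 (D = -(-68)*218²/3 = -(-68)*47524/3 = -⅑*(-9694896) = 3231632/3 ≈ 1.0772e+6)
q(V) = √15 (q(V) = √(-83 + 98) = √15)
D - q(-223) = 3231632/3 - √15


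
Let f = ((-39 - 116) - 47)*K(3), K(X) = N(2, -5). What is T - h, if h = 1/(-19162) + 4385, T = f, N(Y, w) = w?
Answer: -64671749/19162 ≈ -3375.0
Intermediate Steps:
K(X) = -5
f = 1010 (f = ((-39 - 116) - 47)*(-5) = (-155 - 47)*(-5) = -202*(-5) = 1010)
T = 1010
h = 84025369/19162 (h = -1/19162 + 4385 = 84025369/19162 ≈ 4385.0)
T - h = 1010 - 1*84025369/19162 = 1010 - 84025369/19162 = -64671749/19162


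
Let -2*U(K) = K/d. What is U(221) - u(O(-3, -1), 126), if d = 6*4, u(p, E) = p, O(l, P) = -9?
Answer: 211/48 ≈ 4.3958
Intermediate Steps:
d = 24
U(K) = -K/48 (U(K) = -K/(2*24) = -K/48)
U(221) - u(O(-3, -1), 126) = -1/48*221 - 1*(-9) = -221/48 + 9 = 211/48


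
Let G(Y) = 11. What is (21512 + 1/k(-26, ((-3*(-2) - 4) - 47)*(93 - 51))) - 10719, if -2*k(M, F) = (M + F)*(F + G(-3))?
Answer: 19428285025/1800082 ≈ 10793.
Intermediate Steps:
k(M, F) = -(11 + F)*(F + M)/2 (k(M, F) = -(M + F)*(F + 11)/2 = -(F + M)*(11 + F)/2 = -(11 + F)*(F + M)/2)
(21512 + 1/k(-26, ((-3*(-2) - 4) - 47)*(93 - 51))) - 10719 = (21512 + 1/(-11*((-3*(-2) - 4) - 47)*(93 - 51)/2 - 11/2*(-26) - (93 - 51)²*((-3*(-2) - 4) - 47)²/2 - ½*((-3*(-2) - 4) - 47)*(93 - 51)*(-26))) - 10719 = (21512 + 1/(-11*((6 - 4) - 47)*42/2 + 143 - 1764*((6 - 4) - 47)²/2 - ½*((6 - 4) - 47)*42*(-26))) - 10719 = (21512 + 1/(-11*(2 - 47)*42/2 + 143 - 1764*(2 - 47)²/2 - ½*(2 - 47)*42*(-26))) - 10719 = (21512 + 1/(-(-495)*42/2 + 143 - (-45*42)²/2 - ½*(-45*42)*(-26))) - 10719 = (21512 + 1/(-11/2*(-1890) + 143 - ½*(-1890)² - ½*(-1890)*(-26))) - 10719 = (21512 + 1/(10395 + 143 - ½*3572100 - 24570)) - 10719 = (21512 + 1/(10395 + 143 - 1786050 - 24570)) - 10719 = (21512 + 1/(-1800082)) - 10719 = (21512 - 1/1800082) - 10719 = 38723363983/1800082 - 10719 = 19428285025/1800082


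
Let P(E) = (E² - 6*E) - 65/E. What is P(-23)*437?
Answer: 292714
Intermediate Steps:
P(E) = E² - 65/E - 6*E
P(-23)*437 = ((-65 + (-23)²*(-6 - 23))/(-23))*437 = -(-65 + 529*(-29))/23*437 = -(-65 - 15341)/23*437 = -1/23*(-15406)*437 = (15406/23)*437 = 292714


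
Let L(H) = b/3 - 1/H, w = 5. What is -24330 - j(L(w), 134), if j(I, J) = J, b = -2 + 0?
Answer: -24464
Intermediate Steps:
b = -2
L(H) = -⅔ - 1/H (L(H) = -2/3 - 1/H = -2*⅓ - 1/H = -⅔ - 1/H)
-24330 - j(L(w), 134) = -24330 - 1*134 = -24330 - 134 = -24464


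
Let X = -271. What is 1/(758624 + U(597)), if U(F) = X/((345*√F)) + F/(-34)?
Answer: 62314179539489550/47271937975283721503129 + 108080220*√597/47271937975283721503129 ≈ 1.3182e-6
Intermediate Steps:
U(F) = -271/(345*√F) - F/34 (U(F) = -271*1/(345*√F) + F/(-34) = -271/(345*√F) + F*(-1/34) = -271/(345*√F) - F/34)
1/(758624 + U(597)) = 1/(758624 + (-271*√597/205965 - 1/34*597)) = 1/(758624 + (-271*√597/205965 - 597/34)) = 1/(758624 + (-597/34 - 271*√597/205965)) = 1/(25792619/34 - 271*√597/205965)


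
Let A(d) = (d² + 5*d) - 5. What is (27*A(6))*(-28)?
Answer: -46116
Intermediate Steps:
A(d) = -5 + d² + 5*d
(27*A(6))*(-28) = (27*(-5 + 6² + 5*6))*(-28) = (27*(-5 + 36 + 30))*(-28) = (27*61)*(-28) = 1647*(-28) = -46116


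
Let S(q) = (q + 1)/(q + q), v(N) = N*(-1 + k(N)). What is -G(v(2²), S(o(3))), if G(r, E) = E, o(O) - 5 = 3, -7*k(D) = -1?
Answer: -9/16 ≈ -0.56250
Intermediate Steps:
k(D) = ⅐ (k(D) = -⅐*(-1) = ⅐)
o(O) = 8 (o(O) = 5 + 3 = 8)
v(N) = -6*N/7 (v(N) = N*(-1 + ⅐) = N*(-6/7) = -6*N/7)
S(q) = (1 + q)/(2*q) (S(q) = (1 + q)/((2*q)) = (1 + q)*(1/(2*q)) = (1 + q)/(2*q))
-G(v(2²), S(o(3))) = -(1 + 8)/(2*8) = -9/(2*8) = -1*9/16 = -9/16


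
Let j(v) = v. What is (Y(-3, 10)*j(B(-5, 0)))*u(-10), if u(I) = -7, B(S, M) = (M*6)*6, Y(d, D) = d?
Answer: 0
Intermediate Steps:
B(S, M) = 36*M (B(S, M) = (6*M)*6 = 36*M)
(Y(-3, 10)*j(B(-5, 0)))*u(-10) = -108*0*(-7) = -3*0*(-7) = 0*(-7) = 0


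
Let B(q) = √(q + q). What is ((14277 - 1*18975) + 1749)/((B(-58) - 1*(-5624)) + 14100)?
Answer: -4847173/32419691 + 983*I*√29/64839382 ≈ -0.14951 + 8.1642e-5*I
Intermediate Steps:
B(q) = √2*√q (B(q) = √(2*q) = √2*√q)
((14277 - 1*18975) + 1749)/((B(-58) - 1*(-5624)) + 14100) = ((14277 - 1*18975) + 1749)/((√2*√(-58) - 1*(-5624)) + 14100) = ((14277 - 18975) + 1749)/((√2*(I*√58) + 5624) + 14100) = (-4698 + 1749)/((2*I*√29 + 5624) + 14100) = -2949/((5624 + 2*I*√29) + 14100) = -2949/(19724 + 2*I*√29)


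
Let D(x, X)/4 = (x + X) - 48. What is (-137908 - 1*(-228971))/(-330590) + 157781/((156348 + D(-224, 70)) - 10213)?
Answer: 2994377553/3695665610 ≈ 0.81024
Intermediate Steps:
D(x, X) = -192 + 4*X + 4*x (D(x, X) = 4*((x + X) - 48) = 4*((X + x) - 48) = 4*(-48 + X + x) = -192 + 4*X + 4*x)
(-137908 - 1*(-228971))/(-330590) + 157781/((156348 + D(-224, 70)) - 10213) = (-137908 - 1*(-228971))/(-330590) + 157781/((156348 + (-192 + 4*70 + 4*(-224))) - 10213) = (-137908 + 228971)*(-1/330590) + 157781/((156348 + (-192 + 280 - 896)) - 10213) = 91063*(-1/330590) + 157781/((156348 - 808) - 10213) = -91063/330590 + 157781/(155540 - 10213) = -91063/330590 + 157781/145327 = -91063/330590 + 157781*(1/145327) = -91063/330590 + 12137/11179 = 2994377553/3695665610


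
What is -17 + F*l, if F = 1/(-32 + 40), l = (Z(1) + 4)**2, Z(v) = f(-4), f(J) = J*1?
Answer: -17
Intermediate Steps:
f(J) = J
Z(v) = -4
l = 0 (l = (-4 + 4)**2 = 0**2 = 0)
F = 1/8 ≈ 0.12500
-17 + F*l = -17 + (1/8)*0 = -17 + 0 = -17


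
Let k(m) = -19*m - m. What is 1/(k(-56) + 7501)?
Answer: 1/8621 ≈ 0.00011600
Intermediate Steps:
k(m) = -20*m
1/(k(-56) + 7501) = 1/(-20*(-56) + 7501) = 1/(1120 + 7501) = 1/8621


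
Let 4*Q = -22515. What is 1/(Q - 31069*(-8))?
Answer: 4/971693 ≈ 4.1165e-6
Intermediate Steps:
Q = -22515/4 (Q = (1/4)*(-22515) = -22515/4 ≈ -5628.8)
1/(Q - 31069*(-8)) = 1/(-22515/4 - 31069*(-8)) = 1/(-22515/4 + 248552) = 1/(971693/4) = 4/971693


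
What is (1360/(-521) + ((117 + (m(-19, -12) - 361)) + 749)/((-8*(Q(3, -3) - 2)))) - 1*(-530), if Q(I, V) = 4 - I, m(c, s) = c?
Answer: 1225683/2084 ≈ 588.14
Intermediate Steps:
(1360/(-521) + ((117 + (m(-19, -12) - 361)) + 749)/((-8*(Q(3, -3) - 2)))) - 1*(-530) = (1360/(-521) + ((117 + (-19 - 361)) + 749)/((-8*((4 - 1*3) - 2)))) - 1*(-530) = (1360*(-1/521) + ((117 - 380) + 749)/((-8*((4 - 3) - 2)))) + 530 = (-1360/521 + (-263 + 749)/((-8*(1 - 2)))) + 530 = (-1360/521 + 486/((-8*(-1)))) + 530 = (-1360/521 + 486/8) + 530 = (-1360/521 + 486*(⅛)) + 530 = (-1360/521 + 243/4) + 530 = 121163/2084 + 530 = 1225683/2084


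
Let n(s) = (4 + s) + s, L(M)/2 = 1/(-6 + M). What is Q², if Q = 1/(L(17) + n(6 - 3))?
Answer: 121/12544 ≈ 0.0096460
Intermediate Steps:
L(M) = 2/(-6 + M)
n(s) = 4 + 2*s
Q = 11/112 (Q = 1/(2/(-6 + 17) + (4 + 2*(6 - 3))) = 1/(2/11 + (4 + 2*3)) = 1/(2*(1/11) + (4 + 6)) = 1/(2/11 + 10) = 1/(112/11) = 11/112 ≈ 0.098214)
Q² = (11/112)² = 121/12544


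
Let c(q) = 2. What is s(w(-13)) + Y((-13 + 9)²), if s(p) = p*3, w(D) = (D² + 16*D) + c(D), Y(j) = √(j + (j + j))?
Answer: -111 + 4*√3 ≈ -104.07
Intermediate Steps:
Y(j) = √3*√j (Y(j) = √(j + 2*j) = √(3*j) = √3*√j)
w(D) = 2 + D² + 16*D (w(D) = (D² + 16*D) + 2 = 2 + D² + 16*D)
s(p) = 3*p
s(w(-13)) + Y((-13 + 9)²) = 3*(2 + (-13)² + 16*(-13)) + √3*√((-13 + 9)²) = 3*(2 + 169 - 208) + √3*√((-4)²) = 3*(-37) + √3*√16 = -111 + √3*4 = -111 + 4*√3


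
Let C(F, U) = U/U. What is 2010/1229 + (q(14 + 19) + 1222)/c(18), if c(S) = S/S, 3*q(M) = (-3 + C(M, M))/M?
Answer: 148878494/121671 ≈ 1223.6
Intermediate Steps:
C(F, U) = 1
q(M) = -2/(3*M) (q(M) = ((-3 + 1)/M)/3 = (-2/M)/3 = -2/(3*M))
c(S) = 1
2010/1229 + (q(14 + 19) + 1222)/c(18) = 2010/1229 + (-2/(3*(14 + 19)) + 1222)/1 = 2010*(1/1229) + (-⅔/33 + 1222)*1 = 2010/1229 + (-⅔*1/33 + 1222)*1 = 2010/1229 + (-2/99 + 1222)*1 = 2010/1229 + (120976/99)*1 = 2010/1229 + 120976/99 = 148878494/121671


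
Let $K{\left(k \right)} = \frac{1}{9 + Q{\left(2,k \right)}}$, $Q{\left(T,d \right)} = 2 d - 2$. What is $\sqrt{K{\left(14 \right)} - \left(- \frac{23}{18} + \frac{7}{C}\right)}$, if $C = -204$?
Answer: $\frac{47 \sqrt{7735}}{3570} \approx 1.1579$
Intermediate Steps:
$Q{\left(T,d \right)} = -2 + 2 d$
$K{\left(k \right)} = \frac{1}{7 + 2 k}$ ($K{\left(k \right)} = \frac{1}{9 + \left(-2 + 2 k\right)} = \frac{1}{7 + 2 k}$)
$\sqrt{K{\left(14 \right)} - \left(- \frac{23}{18} + \frac{7}{C}\right)} = \sqrt{\frac{1}{7 + 2 \cdot 14} - \left(- \frac{23}{18} - \frac{7}{204}\right)} = \sqrt{\frac{1}{7 + 28} - - \frac{803}{612}} = \sqrt{\frac{1}{35} + \left(\frac{23}{18} + \frac{7}{204}\right)} = \sqrt{\frac{1}{35} + \frac{803}{612}} = \sqrt{\frac{28717}{21420}} = \frac{47 \sqrt{7735}}{3570}$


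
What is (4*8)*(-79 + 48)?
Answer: -992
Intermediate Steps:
(4*8)*(-79 + 48) = 32*(-31) = -992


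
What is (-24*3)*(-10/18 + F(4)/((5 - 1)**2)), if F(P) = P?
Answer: 22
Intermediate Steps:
(-24*3)*(-10/18 + F(4)/((5 - 1)**2)) = (-24*3)*(-10/18 + 4/((5 - 1)**2)) = -72*(-10*1/18 + 4/(4**2)) = -72*(-5/9 + 4/16) = -72*(-5/9 + 4*(1/16)) = -72*(-5/9 + 1/4) = -72*(-11/36) = 22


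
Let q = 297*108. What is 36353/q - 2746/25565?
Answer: 841283749/820022940 ≈ 1.0259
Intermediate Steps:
q = 32076
36353/q - 2746/25565 = 36353/32076 - 2746/25565 = 841283749/820022940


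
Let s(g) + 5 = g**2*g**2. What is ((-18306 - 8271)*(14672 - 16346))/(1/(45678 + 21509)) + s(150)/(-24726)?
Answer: 73909543796022281/24726 ≈ 2.9891e+12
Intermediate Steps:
s(g) = -5 + g**4 (s(g) = -5 + g**2*g**2 = -5 + g**4)
((-18306 - 8271)*(14672 - 16346))/(1/(45678 + 21509)) + s(150)/(-24726) = ((-18306 - 8271)*(14672 - 16346))/(1/(45678 + 21509)) + (-5 + 150**4)/(-24726) = (-26577*(-1674))/(1/67187) + (-5 + 506250000)*(-1/24726) = 44489898/(1/67187) + 506249995*(-1/24726) = 44489898*67187 - 506249995/24726 = 2989142776926 - 506249995/24726 = 73909543796022281/24726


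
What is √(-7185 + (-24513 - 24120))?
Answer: 3*I*√6202 ≈ 236.26*I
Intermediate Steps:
√(-7185 + (-24513 - 24120)) = √(-7185 - 48633) = √(-55818) = 3*I*√6202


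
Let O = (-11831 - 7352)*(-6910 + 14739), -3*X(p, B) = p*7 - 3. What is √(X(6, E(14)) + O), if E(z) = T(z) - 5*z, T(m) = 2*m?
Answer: 18*I*√463530 ≈ 12255.0*I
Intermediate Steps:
E(z) = -3*z (E(z) = 2*z - 5*z = -3*z)
X(p, B) = 1 - 7*p/3 (X(p, B) = -(p*7 - 3)/3 = -(7*p - 3)/3 = -(-3 + 7*p)/3 = 1 - 7*p/3)
O = -150183707 (O = -19183*7829 = -150183707)
√(X(6, E(14)) + O) = √((1 - 7/3*6) - 150183707) = √((1 - 14) - 150183707) = √(-13 - 150183707) = √(-150183720) = 18*I*√463530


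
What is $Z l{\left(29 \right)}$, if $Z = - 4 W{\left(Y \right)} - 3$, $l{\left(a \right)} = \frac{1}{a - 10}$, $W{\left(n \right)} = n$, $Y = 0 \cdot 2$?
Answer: $- \frac{3}{19} \approx -0.15789$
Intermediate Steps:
$Y = 0$
$l{\left(a \right)} = \frac{1}{-10 + a}$
$Z = -3$ ($Z = \left(-4\right) 0 - 3 = 0 - 3 = -3$)
$Z l{\left(29 \right)} = - \frac{3}{-10 + 29} = - \frac{3}{19}$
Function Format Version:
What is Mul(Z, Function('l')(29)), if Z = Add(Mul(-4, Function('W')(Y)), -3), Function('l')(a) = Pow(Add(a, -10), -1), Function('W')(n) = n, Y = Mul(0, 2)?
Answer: Rational(-3, 19) ≈ -0.15789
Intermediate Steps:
Y = 0
Function('l')(a) = Pow(Add(-10, a), -1)
Z = -3 (Z = Add(Mul(-4, 0), -3) = Add(0, -3) = -3)
Mul(Z, Function('l')(29)) = Mul(-3, Pow(Add(-10, 29), -1)) = Mul(-3, Pow(19, -1)) = Mul(-3, Rational(1, 19)) = Rational(-3, 19)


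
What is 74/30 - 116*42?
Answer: -73043/15 ≈ -4869.5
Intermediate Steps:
74/30 - 116*42 = 74*(1/30) - 4872 = 37/15 - 4872 = -73043/15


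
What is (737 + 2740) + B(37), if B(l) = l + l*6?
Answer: 3736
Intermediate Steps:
B(l) = 7*l (B(l) = l + 6*l = 7*l)
(737 + 2740) + B(37) = (737 + 2740) + 7*37 = 3477 + 259 = 3736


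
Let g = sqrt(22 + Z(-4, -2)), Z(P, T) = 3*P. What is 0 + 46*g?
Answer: 46*sqrt(10) ≈ 145.46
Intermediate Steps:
g = sqrt(10) (g = sqrt(22 + 3*(-4)) = sqrt(22 - 12) = sqrt(10) ≈ 3.1623)
0 + 46*g = 0 + 46*sqrt(10) = 46*sqrt(10)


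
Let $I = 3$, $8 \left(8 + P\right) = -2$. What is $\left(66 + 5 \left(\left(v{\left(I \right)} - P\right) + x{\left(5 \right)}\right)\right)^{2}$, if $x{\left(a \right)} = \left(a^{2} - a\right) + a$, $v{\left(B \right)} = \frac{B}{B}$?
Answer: $\frac{900601}{16} \approx 56288.0$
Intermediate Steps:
$P = - \frac{33}{4}$ ($P = -8 + \frac{1}{8} \left(-2\right) = -8 - \frac{1}{4} = - \frac{33}{4} \approx -8.25$)
$v{\left(B \right)} = 1$
$x{\left(a \right)} = a^{2}$
$\left(66 + 5 \left(\left(v{\left(I \right)} - P\right) + x{\left(5 \right)}\right)\right)^{2} = \left(66 + 5 \left(\left(1 - - \frac{33}{4}\right) + 5^{2}\right)\right)^{2} = \left(66 + 5 \left(\left(1 + \frac{33}{4}\right) + 25\right)\right)^{2} = \left(66 + 5 \left(\frac{37}{4} + 25\right)\right)^{2} = \left(66 + 5 \cdot \frac{137}{4}\right)^{2} = \left(66 + \frac{685}{4}\right)^{2} = \left(\frac{949}{4}\right)^{2} = \frac{900601}{16}$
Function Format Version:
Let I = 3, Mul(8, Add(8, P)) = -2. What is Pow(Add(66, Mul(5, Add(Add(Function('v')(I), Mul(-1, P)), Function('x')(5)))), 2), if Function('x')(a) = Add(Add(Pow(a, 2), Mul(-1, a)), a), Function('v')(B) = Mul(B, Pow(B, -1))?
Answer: Rational(900601, 16) ≈ 56288.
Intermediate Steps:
P = Rational(-33, 4) (P = Add(-8, Mul(Rational(1, 8), -2)) = Add(-8, Rational(-1, 4)) = Rational(-33, 4) ≈ -8.2500)
Function('v')(B) = 1
Function('x')(a) = Pow(a, 2)
Pow(Add(66, Mul(5, Add(Add(Function('v')(I), Mul(-1, P)), Function('x')(5)))), 2) = Pow(Add(66, Mul(5, Add(Add(1, Mul(-1, Rational(-33, 4))), Pow(5, 2)))), 2) = Pow(Add(66, Mul(5, Add(Add(1, Rational(33, 4)), 25))), 2) = Pow(Add(66, Mul(5, Add(Rational(37, 4), 25))), 2) = Pow(Add(66, Mul(5, Rational(137, 4))), 2) = Pow(Add(66, Rational(685, 4)), 2) = Pow(Rational(949, 4), 2) = Rational(900601, 16)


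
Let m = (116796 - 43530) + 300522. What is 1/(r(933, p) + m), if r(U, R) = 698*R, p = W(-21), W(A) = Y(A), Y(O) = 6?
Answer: 1/377976 ≈ 2.6457e-6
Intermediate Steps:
W(A) = 6
p = 6
m = 373788 (m = 73266 + 300522 = 373788)
1/(r(933, p) + m) = 1/(698*6 + 373788) = 1/(4188 + 373788) = 1/377976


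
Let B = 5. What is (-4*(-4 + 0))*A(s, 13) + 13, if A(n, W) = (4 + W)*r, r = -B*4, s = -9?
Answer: -5427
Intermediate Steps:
r = -20 (r = -1*5*4 = -5*4 = -20)
A(n, W) = -80 - 20*W (A(n, W) = (4 + W)*(-20) = -80 - 20*W)
(-4*(-4 + 0))*A(s, 13) + 13 = (-4*(-4 + 0))*(-80 - 20*13) + 13 = (-4*(-4))*(-80 - 260) + 13 = 16*(-340) + 13 = -5440 + 13 = -5427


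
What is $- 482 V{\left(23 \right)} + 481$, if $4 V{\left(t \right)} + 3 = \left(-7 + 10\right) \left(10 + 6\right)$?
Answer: $- \frac{9883}{2} \approx -4941.5$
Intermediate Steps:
$V{\left(t \right)} = \frac{45}{4}$ ($V{\left(t \right)} = - \frac{3}{4} + \frac{\left(-7 + 10\right) \left(10 + 6\right)}{4} = - \frac{3}{4} + \frac{3 \cdot 16}{4} = - \frac{3}{4} + \frac{1}{4} \cdot 48 = - \frac{3}{4} + 12 = \frac{45}{4}$)
$- 482 V{\left(23 \right)} + 481 = \left(-482\right) \frac{45}{4} + 481 = - \frac{10845}{2} + 481 = - \frac{9883}{2}$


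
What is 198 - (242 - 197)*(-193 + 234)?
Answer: -1647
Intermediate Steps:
198 - (242 - 197)*(-193 + 234) = 198 - 45*41 = 198 - 1*1845 = 198 - 1845 = -1647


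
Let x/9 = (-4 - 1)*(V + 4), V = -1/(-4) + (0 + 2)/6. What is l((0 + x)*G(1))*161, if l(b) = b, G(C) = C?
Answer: -132825/4 ≈ -33206.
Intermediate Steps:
V = 7/12 (V = -1*(-1/4) + 2*(1/6) = 1/4 + 1/3 = 7/12 ≈ 0.58333)
x = -825/4 (x = 9*((-4 - 1)*(7/12 + 4)) = 9*(-5*55/12) = 9*(-275/12) = -825/4 ≈ -206.25)
l((0 + x)*G(1))*161 = ((0 - 825/4)*1)*161 = -825/4*1*161 = -825/4*161 = -132825/4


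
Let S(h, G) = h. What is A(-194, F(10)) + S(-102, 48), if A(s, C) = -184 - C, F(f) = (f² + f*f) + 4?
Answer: -490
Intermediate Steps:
F(f) = 4 + 2*f² (F(f) = (f² + f²) + 4 = 2*f² + 4 = 4 + 2*f²)
A(-194, F(10)) + S(-102, 48) = (-184 - (4 + 2*10²)) - 102 = (-184 - (4 + 2*100)) - 102 = (-184 - (4 + 200)) - 102 = (-184 - 1*204) - 102 = (-184 - 204) - 102 = -388 - 102 = -490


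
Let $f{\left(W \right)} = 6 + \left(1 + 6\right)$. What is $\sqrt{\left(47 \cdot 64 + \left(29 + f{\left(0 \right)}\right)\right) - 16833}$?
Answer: $i \sqrt{13783} \approx 117.4 i$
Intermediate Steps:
$f{\left(W \right)} = 13$ ($f{\left(W \right)} = 6 + 7 = 13$)
$\sqrt{\left(47 \cdot 64 + \left(29 + f{\left(0 \right)}\right)\right) - 16833} = \sqrt{\left(47 \cdot 64 + \left(29 + 13\right)\right) - 16833} = \sqrt{\left(3008 + 42\right) - 16833} = \sqrt{3050 - 16833} = \sqrt{-13783} = i \sqrt{13783}$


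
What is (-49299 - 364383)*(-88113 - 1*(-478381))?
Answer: -161446846776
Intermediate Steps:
(-49299 - 364383)*(-88113 - 1*(-478381)) = -413682*(-88113 + 478381) = -413682*390268 = -161446846776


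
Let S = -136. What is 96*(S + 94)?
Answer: -4032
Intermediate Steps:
96*(S + 94) = 96*(-136 + 94) = 96*(-42) = -4032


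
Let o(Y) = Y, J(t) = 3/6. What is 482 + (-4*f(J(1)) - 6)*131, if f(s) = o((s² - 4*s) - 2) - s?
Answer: 1923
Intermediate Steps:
J(t) = ½ (J(t) = 3*(⅙) = ½)
f(s) = -2 + s² - 5*s (f(s) = ((s² - 4*s) - 2) - s = (-2 + s² - 4*s) - s = -2 + s² - 5*s)
482 + (-4*f(J(1)) - 6)*131 = 482 + (-4*(-2 + (½)² - 5*½) - 6)*131 = 482 + (-4*(-2 + ¼ - 5/2) - 6)*131 = 482 + (-4*(-17/4) - 6)*131 = 482 + (17 - 6)*131 = 482 + 11*131 = 482 + 1441 = 1923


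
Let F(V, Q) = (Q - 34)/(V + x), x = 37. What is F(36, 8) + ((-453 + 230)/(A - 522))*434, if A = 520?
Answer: 3532517/73 ≈ 48391.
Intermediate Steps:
F(V, Q) = (-34 + Q)/(37 + V) (F(V, Q) = (Q - 34)/(V + 37) = (-34 + Q)/(37 + V))
F(36, 8) + ((-453 + 230)/(A - 522))*434 = (-34 + 8)/(37 + 36) + ((-453 + 230)/(520 - 522))*434 = -26/73 - 223/(-2)*434 = (1/73)*(-26) - 223*(-½)*434 = -26/73 + (223/2)*434 = -26/73 + 48391 = 3532517/73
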